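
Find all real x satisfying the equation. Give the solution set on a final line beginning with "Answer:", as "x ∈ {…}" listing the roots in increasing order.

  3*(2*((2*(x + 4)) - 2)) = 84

Step 1. [3*(2*((2*(x + 4)) - 2)) = 84] LHS = 3·(…); ÷3 both sides ⇒ div: 2*((2*(x + 4)) - 2) = 28.
Step 2. [2*((2*(x + 4)) - 2) = 28] 2 out front; divide by 2, so div: (2*(x + 4)) - 2 = 14.
Step 3. [(2*(x + 4)) - 2 = 14] common factor 2 (LHS and 14) — divide through, so factor: (x + 4) - 1 = 7.
Step 4. [(x + 4) - 1 = 7] 1 comes off first (add 1) ⇒ sub: x + 4 = 8.
Step 5. [x + 4 = 8] peel the +4: subtract 4 from each side. So sub: x = 4.

Answer: x ∈ {4}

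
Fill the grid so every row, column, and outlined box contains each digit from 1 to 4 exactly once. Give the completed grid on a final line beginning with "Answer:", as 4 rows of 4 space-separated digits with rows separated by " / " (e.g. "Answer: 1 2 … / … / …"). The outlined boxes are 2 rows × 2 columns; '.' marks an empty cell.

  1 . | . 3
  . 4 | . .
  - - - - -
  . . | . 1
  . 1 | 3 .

Step 1. [r2c4∈{2}] r2c4 has the single candidate 2. So r2c4=2.
Step 2. [r4c1∈{2,4}] row 4 places 2 nowhere but r4c1, so r4c1=2.
Step 3. [r3c1∈{3,4}] col 1 places 4 nowhere but r3c1, so r3c1=4.
Step 4. [r3c3∈{2}] r3c3 has the single candidate 2, so r3c3=2.
Step 5. [r3c2∈{3}] only 3 remains possible at r3c2 ⇒ r3c2=3.
Step 6. [r4c4∈{4}] r4c4 has the single candidate 4. So r4c4=4.
Step 7. [r2c3∈{1}] r2c3's peers cover all but 1. So r2c3=1.
Step 8. [r1c2∈{2}] r1c2 is down to just 2, so r1c2=2.
Step 9. [r1c3∈{4}] nothing but 4 survives at r1c3, so r1c3=4.
Step 10. [r2c1∈{3}] r2c1's peers cover all but 3, so r2c1=3.

Answer: 1 2 4 3 / 3 4 1 2 / 4 3 2 1 / 2 1 3 4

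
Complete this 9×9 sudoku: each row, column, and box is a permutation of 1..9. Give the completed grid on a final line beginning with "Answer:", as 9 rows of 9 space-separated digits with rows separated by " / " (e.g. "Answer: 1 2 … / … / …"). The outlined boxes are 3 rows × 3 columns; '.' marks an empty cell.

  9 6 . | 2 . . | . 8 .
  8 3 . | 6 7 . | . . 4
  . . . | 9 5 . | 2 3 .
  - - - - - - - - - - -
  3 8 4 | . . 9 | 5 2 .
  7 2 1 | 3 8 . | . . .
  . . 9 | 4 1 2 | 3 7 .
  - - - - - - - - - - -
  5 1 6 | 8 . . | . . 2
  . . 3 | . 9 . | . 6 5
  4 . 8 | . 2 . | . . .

Step 1. [r2c6∈{1}] r2c6's peers cover all but 1 ⇒ r2c6=1.
Step 2. [r5c7∈{4,6,9}] col 7 places 6 nowhere but r5c7 ⇒ r5c7=6.
Step 3. [r9c8∈{1,9}] 1 has one home in col 8: r9c8, so r9c8=1.
Step 4. [r8c2∈{7}] nothing but 7 survives at r8c2 ⇒ r8c2=7.
Step 5. [r8c6∈{4}] r8c6 has the single candidate 4 ⇒ r8c6=4.
Step 6. [r1c7∈{1,7}] 1 has one home in col 7: r1c7 ⇒ r1c7=1.
Step 7. [r7c5∈{3}] r7c5 is down to just 3. So r7c5=3.
Step 8. [r7c6∈{7}] r7c6 is down to just 7, so r7c6=7.
Step 9. [r1c9∈{7}] only 7 remains possible at r1c9 ⇒ r1c9=7.
Step 10. [r2c7∈{9}] r2c7 is down to just 9 ⇒ r2c7=9.
Step 11. [r7c8∈{4,9}] row 7 places 9 nowhere but r7c8, so r7c8=9.
Step 12. [r5c6∈{5}] r5c6 is down to just 5, so r5c6=5.
Step 13. [r1c3∈{5}] only 5 remains possible at r1c3. So r1c3=5.
Step 14. [r4c5∈{6}] only 6 remains possible at r4c5, so r4c5=6.
Step 15. [r9c9∈{3}] r9c9 has the single candidate 3. So r9c9=3.
Step 16. [r1c6∈{3}] r1c6 is down to just 3. So r1c6=3.
Step 17. [r1c5∈{4}] r1c5 is down to just 4 ⇒ r1c5=4.
Step 18. [r8c7∈{8}] r8c7's peers cover all but 8. So r8c7=8.
Step 19. [r9c6∈{6}] r9c6's peers cover all but 6, so r9c6=6.
Step 20. [r5c9∈{9}] nothing but 9 survives at r5c9. So r5c9=9.
Step 21. [r4c9∈{1}] nothing but 1 survives at r4c9 ⇒ r4c9=1.
Step 22. [r8c4∈{1}] only 1 remains possible at r8c4. So r8c4=1.
Step 23. [r9c4∈{5}] r9c4 is down to just 5, so r9c4=5.
Step 24. [r3c2∈{4}] only 4 remains possible at r3c2, so r3c2=4.
Step 25. [r3c9∈{6}] r3c9 has the single candidate 6. So r3c9=6.
Step 26. [r9c2∈{9}] only 9 remains possible at r9c2, so r9c2=9.
Step 27. [r9c7∈{7}] only 7 remains possible at r9c7 ⇒ r9c7=7.
Step 28. [r6c1∈{6}] r6c1's peers cover all but 6 ⇒ r6c1=6.
Step 29. [r5c8∈{4}] r5c8 is down to just 4, so r5c8=4.
Step 30. [r6c9∈{8}] only 8 remains possible at r6c9, so r6c9=8.
Step 31. [r3c1∈{1}] r3c1's peers cover all but 1, so r3c1=1.
Step 32. [r6c2∈{5}] r6c2 has the single candidate 5, so r6c2=5.
Step 33. [r2c3∈{2}] r2c3's peers cover all but 2 ⇒ r2c3=2.
Step 34. [r2c8∈{5}] only 5 remains possible at r2c8 ⇒ r2c8=5.
Step 35. [r4c4∈{7}] nothing but 7 survives at r4c4 ⇒ r4c4=7.
Step 36. [r8c1∈{2}] only 2 remains possible at r8c1. So r8c1=2.
Step 37. [r7c7∈{4}] nothing but 4 survives at r7c7 ⇒ r7c7=4.
Step 38. [r3c6∈{8}] nothing but 8 survives at r3c6, so r3c6=8.
Step 39. [r3c3∈{7}] nothing but 7 survives at r3c3 ⇒ r3c3=7.

Answer: 9 6 5 2 4 3 1 8 7 / 8 3 2 6 7 1 9 5 4 / 1 4 7 9 5 8 2 3 6 / 3 8 4 7 6 9 5 2 1 / 7 2 1 3 8 5 6 4 9 / 6 5 9 4 1 2 3 7 8 / 5 1 6 8 3 7 4 9 2 / 2 7 3 1 9 4 8 6 5 / 4 9 8 5 2 6 7 1 3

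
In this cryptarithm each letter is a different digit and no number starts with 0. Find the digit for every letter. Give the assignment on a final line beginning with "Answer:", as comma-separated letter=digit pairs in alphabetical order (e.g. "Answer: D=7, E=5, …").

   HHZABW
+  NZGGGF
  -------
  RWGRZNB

Step 1. [R] R is the leading digit of a 7-digit sum of two 6-digit numbers; the final carry is exactly 1, so R=1.
Step 2. [col 1: W + F ≡ B (mod 10)] F=8 is one option consistent with column 1 (W + F ≡ B (mod 10), carry-in 0) — take it, so F=8.
Step 3. [col 1: W + F ≡ B (mod 10)] no forcing yet in column 1 (carry-in 0); B=0 is free and consistent — try it ⇒ B=0.
Step 4. [col 1: W + F ≡ B (mod 10)] column 1 reads W+F+carry(0)=B with F=8, B=0; with digits 0,1,8 already taken and all letters distinct, the only value for W is 2 ⇒ W=2.
Step 5. [col 2: B + G ≡ N (mod 10)] column 2 (B + G ≡ N (mod 10), carry-in 1) doesn't pin G yet; pick G=4 and continue, so G=4.
Step 6. [col 2: B + G ≡ N (mod 10)] column 2: given B=0, G=4, carry-in 1, and digits 0,1,2,4,8 already taken and all letters distinct, B+G≡N (mod 10) forces N=5, so N=5.
Step 7. [col 3: A + G ≡ Z (mod 10)] several values work for A in column 3 (A + G ≡ Z (mod 10), carry-in 0); try A=3 ⇒ A=3.
Step 8. [col 3: A + G ≡ Z (mod 10)] column 3: given A=3, G=4, carry-in 0, and digits 0,1,2,3,4,5,8 already taken and all letters distinct, A+G≡Z (mod 10) forces Z=7, so Z=7.
Step 9. [col 5: H + Z ≡ G (mod 10)] in column 5 we have H+Z≡G with carry-in 1; given Z=7, G=4 and digits 0,1,2,3,4,5,7,8 already taken and all letters distinct, that pins H to 6, so H=6.

Answer: A=3, B=0, F=8, G=4, H=6, N=5, R=1, W=2, Z=7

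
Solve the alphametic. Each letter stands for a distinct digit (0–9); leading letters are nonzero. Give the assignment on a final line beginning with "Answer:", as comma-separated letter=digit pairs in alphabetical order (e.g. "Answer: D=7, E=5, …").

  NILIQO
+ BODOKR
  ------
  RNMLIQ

Step 1. [col 1: O + R ≡ Q (mod 10)] Q=0 is one option consistent with column 1 (O + R ≡ Q (mod 10), carry-in 0) — take it. So Q=0.
Step 2. [col 1: O + R ≡ Q (mod 10)] O=2 is one option consistent with column 1 (O + R ≡ Q (mod 10), carry-in 0) — take it, so O=2.
Step 3. [col 1: O + R ≡ Q (mod 10)] in column 1 we have O+R≡Q with carry-in 0; given O=2, Q=0 and digits 0,2 already taken and all letters distinct, that pins R to 8 ⇒ R=8.
Step 4. [col 2: Q + K ≡ I (mod 10)] no forcing yet in column 2 (carry-in 1); I=4 is free and consistent — try it, so I=4.
Step 5. [col 2: Q + K ≡ I (mod 10)] from column 2 (Q=0, I=4, carry-in 1, digits 0,2,4,8 already taken and all letters distinct): K must equal 3. So K=3.
Step 6. [col 3: I + O ≡ L (mod 10)] column 3 reads I+O+carry(0)=L with I=4, O=2; with digits 0,2,3,4,8 already taken and all letters distinct, the only value for L is 6 ⇒ L=6.
Step 7. [col 4: L + D ≡ M (mod 10)] no forcing yet in column 4 (carry-in 0); M=5 is free and consistent — try it. So M=5.
Step 8. [col 4: L + D ≡ M (mod 10)] in column 4 we have L+D≡M with carry-in 0; given L=6, M=5 and digits 0,2,3,4,5,6,8 already taken and all letters distinct, that pins D to 9, so D=9.
Step 9. [col 5: I + O ≡ N (mod 10)] in column 5 we have I+O≡N with carry-in 1; given I=4, O=2 and digits 0,2,3,4,5,6,8,9 already taken and all letters distinct, that pins N to 7 ⇒ N=7.
Step 10. [col 6: N + B ≡ R (mod 10)] column 6 reads N+B+carry(0)=R with N=7, R=8; with digits 0,2,3,4,5,6,7,8,9 already taken and all letters distinct, the only value for B is 1, so B=1.

Answer: B=1, D=9, I=4, K=3, L=6, M=5, N=7, O=2, Q=0, R=8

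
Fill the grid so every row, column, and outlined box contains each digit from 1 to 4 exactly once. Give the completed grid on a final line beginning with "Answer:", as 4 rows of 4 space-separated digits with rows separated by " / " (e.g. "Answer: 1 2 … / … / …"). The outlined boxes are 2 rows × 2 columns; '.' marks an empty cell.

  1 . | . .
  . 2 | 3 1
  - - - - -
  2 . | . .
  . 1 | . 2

Step 1. [r4c3∈{4}] nothing but 4 survives at r4c3, so r4c3=4.
Step 2. [r3c2∈{3,4}] row 3 places 4 nowhere but r3c2, so r3c2=4.
Step 3. [r1c2∈{3}] only 3 remains possible at r1c2. So r1c2=3.
Step 4. [r3c4∈{3}] only 3 remains possible at r3c4 ⇒ r3c4=3.
Step 5. [r2c1∈{4}] r2c1 is down to just 4. So r2c1=4.
Step 6. [r1c4∈{4}] r1c4 is down to just 4. So r1c4=4.
Step 7. [r1c3∈{2}] only 2 remains possible at r1c3. So r1c3=2.
Step 8. [r3c3∈{1}] nothing but 1 survives at r3c3, so r3c3=1.
Step 9. [r4c1∈{3}] r4c1 is down to just 3. So r4c1=3.

Answer: 1 3 2 4 / 4 2 3 1 / 2 4 1 3 / 3 1 4 2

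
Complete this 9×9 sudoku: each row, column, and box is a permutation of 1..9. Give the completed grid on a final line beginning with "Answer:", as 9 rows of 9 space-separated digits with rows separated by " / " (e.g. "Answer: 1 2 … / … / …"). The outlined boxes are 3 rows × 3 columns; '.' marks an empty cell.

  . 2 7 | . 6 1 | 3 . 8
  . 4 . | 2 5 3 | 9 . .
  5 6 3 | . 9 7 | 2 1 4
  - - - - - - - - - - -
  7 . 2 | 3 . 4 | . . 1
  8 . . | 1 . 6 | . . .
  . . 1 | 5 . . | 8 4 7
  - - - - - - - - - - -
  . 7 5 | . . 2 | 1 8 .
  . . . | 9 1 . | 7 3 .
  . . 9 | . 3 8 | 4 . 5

Step 1. [r8c3∈{4,6,8}] r8c3 is the only open cell in col 3 admitting 6, so r8c3=6.
Step 2. [r5c7∈{5}] r5c7 has the single candidate 5 ⇒ r5c7=5.
Step 3. [r8c9∈{2}] r8c9 is down to just 2, so r8c9=2.
Step 4. [r9c8∈{6}] nothing but 6 survives at r9c8 ⇒ r9c8=6.
Step 5. [r4c8∈{9}] nothing but 9 survives at r4c8, so r4c8=9.
Step 6. [r5c2∈{3,9}] across row 5, 9 lands solely at r5c2. So r5c2=9.
Step 7. [r7c1∈{3,4}] 3 has one home in row 7: r7c1. So r7c1=3.
Step 8. [r9c2∈{1}] r9c2's peers cover all but 1 ⇒ r9c2=1.
Step 9. [r7c5∈{4}] r7c5's peers cover all but 4 ⇒ r7c5=4.
Step 10. [r6c5∈{2}] nothing but 2 survives at r6c5. So r6c5=2.
Step 11. [r7c9∈{9}] r7c9 has the single candidate 9 ⇒ r7c9=9.
Step 12. [r2c8∈{7}] only 7 remains possible at r2c8 ⇒ r2c8=7.
Step 13. [r5c5∈{7}] r5c5 has the single candidate 7. So r5c5=7.
Step 14. [r2c3∈{8}] r2c3 has the single candidate 8. So r2c3=8.
Step 15. [r9c1∈{2}] r9c1's peers cover all but 2 ⇒ r9c1=2.
Step 16. [r1c8∈{5}] r1c8 has the single candidate 5 ⇒ r1c8=5.
Step 17. [r2c9∈{6}] nothing but 6 survives at r2c9, so r2c9=6.
Step 18. [r7c4∈{6}] only 6 remains possible at r7c4. So r7c4=6.
Step 19. [r9c4∈{7}] r9c4 is down to just 7, so r9c4=7.
Step 20. [r4c2∈{5}] only 5 remains possible at r4c2. So r4c2=5.
Step 21. [r1c4∈{4}] r1c4 is down to just 4, so r1c4=4.
Step 22. [r8c2∈{8}] only 8 remains possible at r8c2. So r8c2=8.
Step 23. [r4c5∈{8}] r4c5 has the single candidate 8, so r4c5=8.
Step 24. [r6c2∈{3}] r6c2's peers cover all but 3. So r6c2=3.
Step 25. [r1c1∈{9}] only 9 remains possible at r1c1, so r1c1=9.
Step 26. [r2c1∈{1}] r2c1 is down to just 1. So r2c1=1.
Step 27. [r4c7∈{6}] only 6 remains possible at r4c7 ⇒ r4c7=6.
Step 28. [r6c1∈{6}] nothing but 6 survives at r6c1. So r6c1=6.
Step 29. [r3c4∈{8}] r3c4's peers cover all but 8. So r3c4=8.
Step 30. [r5c9∈{3}] only 3 remains possible at r5c9 ⇒ r5c9=3.
Step 31. [r5c8∈{2}] only 2 remains possible at r5c8. So r5c8=2.
Step 32. [r8c1∈{4}] r8c1 has the single candidate 4. So r8c1=4.
Step 33. [r6c6∈{9}] only 9 remains possible at r6c6, so r6c6=9.
Step 34. [r5c3∈{4}] only 4 remains possible at r5c3. So r5c3=4.
Step 35. [r8c6∈{5}] r8c6 has the single candidate 5, so r8c6=5.

Answer: 9 2 7 4 6 1 3 5 8 / 1 4 8 2 5 3 9 7 6 / 5 6 3 8 9 7 2 1 4 / 7 5 2 3 8 4 6 9 1 / 8 9 4 1 7 6 5 2 3 / 6 3 1 5 2 9 8 4 7 / 3 7 5 6 4 2 1 8 9 / 4 8 6 9 1 5 7 3 2 / 2 1 9 7 3 8 4 6 5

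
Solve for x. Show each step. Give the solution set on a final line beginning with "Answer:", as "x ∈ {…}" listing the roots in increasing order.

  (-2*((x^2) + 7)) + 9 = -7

Step 1. [(-2*((x^2) + 7)) + 9 = -7] the outer +9 inverts by subtracting 9, so sub: -2*((x^2) + 7) = -16.
Step 2. [-2*((x^2) + 7) = -16] LHS = -2·(…); ÷-2 both sides ⇒ div: (x^2) + 7 = 8.
Step 3. [(x^2) + 7 = 8] +7 is outermost — subtract 7 both sides ⇒ sub: x^2 = 1.
Step 4. [x^2 = 1] √ both sides: 1 ≥ 0 gives two branches ⇒ sqrt: x = 1 or -1.

Answer: x ∈ {-1, 1}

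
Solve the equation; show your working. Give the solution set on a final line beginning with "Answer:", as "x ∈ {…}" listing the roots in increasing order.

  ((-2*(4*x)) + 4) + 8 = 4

Step 1. [((-2*(4*x)) + 4) + 8 = 4] the outer +8 inverts by subtracting 8, so sub: (-2*(4*x)) + 4 = -4.
Step 2. [(-2*(4*x)) + 4 = -4] subtract 4: x sits inside (… + 4). So sub: -2*(4*x) = -8.
Step 3. [-2*(4*x) = -8] divide by the outer -2. So div: 4*x = 4.
Step 4. [4*x = 4] divide by the outer 4. So div: x = 1.

Answer: x ∈ {1}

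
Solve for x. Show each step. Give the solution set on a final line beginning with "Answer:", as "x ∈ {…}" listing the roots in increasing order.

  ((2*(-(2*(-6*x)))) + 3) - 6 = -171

Step 1. [((2*(-(2*(-6*x)))) + 3) - 6 = -171] add 6: x sits inside (… - 6). So sub: (2*(-(2*(-6*x)))) + 3 = -165.
Step 2. [(2*(-(2*(-6*x)))) + 3 = -165] +3 is outermost — subtract 3 both sides ⇒ sub: 2*(-(2*(-6*x))) = -168.
Step 3. [2*(-(2*(-6*x))) = -168] 2 out front; divide by 2, so div: -(2*(-6*x)) = -84.
Step 4. [-(2*(-6*x)) = -84] leading − — multiply by −1. So neg: 2*(-6*x) = 84.
Step 5. [2*(-6*x) = 84] 2·(inner) — divide through by 2, so div: -6*x = 42.
Step 6. [-6*x = 42] -6 out front; divide by -6 ⇒ div: x = -7.

Answer: x ∈ {-7}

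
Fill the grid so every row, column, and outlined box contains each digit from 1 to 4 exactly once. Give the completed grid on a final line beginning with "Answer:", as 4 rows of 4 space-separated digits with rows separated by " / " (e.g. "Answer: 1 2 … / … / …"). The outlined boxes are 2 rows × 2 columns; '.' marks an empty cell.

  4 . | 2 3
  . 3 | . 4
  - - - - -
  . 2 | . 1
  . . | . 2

Step 1. [r3c1∈{3}] r3c1's peers cover all but 3. So r3c1=3.
Step 2. [r1c2∈{1}] r1c2 has the single candidate 1 ⇒ r1c2=1.
Step 3. [r4c3∈{3,4}] row 4 places 3 nowhere but r4c3 ⇒ r4c3=3.
Step 4. [r2c3∈{1}] r2c3 has the single candidate 1, so r2c3=1.
Step 5. [r2c1∈{2}] nothing but 2 survives at r2c1. So r2c1=2.
Step 6. [r4c2∈{4}] r4c2 is down to just 4 ⇒ r4c2=4.
Step 7. [r4c1∈{1}] only 1 remains possible at r4c1, so r4c1=1.
Step 8. [r3c3∈{4}] r3c3 has the single candidate 4, so r3c3=4.

Answer: 4 1 2 3 / 2 3 1 4 / 3 2 4 1 / 1 4 3 2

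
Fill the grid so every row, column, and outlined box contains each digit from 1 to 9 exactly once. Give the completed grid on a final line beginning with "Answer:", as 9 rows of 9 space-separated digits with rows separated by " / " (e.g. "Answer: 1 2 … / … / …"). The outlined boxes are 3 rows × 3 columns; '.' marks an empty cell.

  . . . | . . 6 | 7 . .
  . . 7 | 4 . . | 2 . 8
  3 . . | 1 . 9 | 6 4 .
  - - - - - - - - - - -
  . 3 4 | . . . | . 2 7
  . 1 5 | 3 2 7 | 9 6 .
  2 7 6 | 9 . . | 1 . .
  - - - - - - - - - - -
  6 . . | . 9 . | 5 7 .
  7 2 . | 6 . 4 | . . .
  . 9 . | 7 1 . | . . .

Step 1. [r8c5∈{3,5,8}] 5 has one home in row 8: r8c5. So r8c5=5.
Step 2. [r4c7∈{8}] r4c7 has the single candidate 8 ⇒ r4c7=8.
Step 3. [r1c3∈{1,2,8,9}] r1c3 is the only open cell in col 3 admitting 9. So r1c3=9.
Step 4. [r8c7∈{3}] r8c7 has the single candidate 3 ⇒ r8c7=3.
Step 5. [r3c9∈{5}] r3c9 is down to just 5 ⇒ r3c9=5.
Step 6. [r3c2∈{8}] nothing but 8 survives at r3c2 ⇒ r3c2=8.
Step 7. [r9c1∈{4,5,8}] in row 9, 5 fits only at r9c1 ⇒ r9c1=5.
Step 8. [r5c9∈{4}] nothing but 4 survives at r5c9 ⇒ r5c9=4.
Step 9. [r2c5∈{3}] r2c5's peers cover all but 3. So r2c5=3.
Step 10. [r2c6∈{5}] r2c6 is down to just 5 ⇒ r2c6=5.
Step 11. [r6c6∈{8}] r6c6 has the single candidate 8, so r6c6=8.
Step 12. [r7c4∈{2,8}] in box 8, 8 fits only at r7c4 ⇒ r7c4=8.
Step 13. [r8c9∈{1,9}] r8c9 is the only open cell in col 9 admitting 9 ⇒ r8c9=9.
Step 14. [r9c8∈{8}] only 8 remains possible at r9c8. So r9c8=8.
Step 15. [r8c8∈{1}] only 1 remains possible at r8c8. So r8c8=1.
Step 16. [r6c9∈{3}] nothing but 3 survives at r6c9 ⇒ r6c9=3.
Step 17. [r9c3∈{3}] nothing but 3 survives at r9c3 ⇒ r9c3=3.
Step 18. [r1c1∈{1,4}] r1c1 is the only open cell in col 1 admitting 4 ⇒ r1c1=4.
Step 19. [r9c6∈{2}] nothing but 2 survives at r9c6, so r9c6=2.
Step 20. [r9c9∈{6}] nothing but 6 survives at r9c9. So r9c9=6.
Step 21. [r2c8∈{9}] nothing but 9 survives at r2c8 ⇒ r2c8=9.
Step 22. [r7c9∈{2}] r7c9's peers cover all but 2, so r7c9=2.
Step 23. [r1c9∈{1}] only 1 remains possible at r1c9. So r1c9=1.
Step 24. [r4c6∈{1}] r4c6 has the single candidate 1. So r4c6=1.
Step 25. [r7c6∈{3}] nothing but 3 survives at r7c6. So r7c6=3.
Step 26. [r1c2∈{5}] r1c2's peers cover all but 5, so r1c2=5.
Step 27. [r1c5∈{8}] only 8 remains possible at r1c5, so r1c5=8.
Step 28. [r3c3∈{2}] only 2 remains possible at r3c3, so r3c3=2.
Step 29. [r5c1∈{8}] only 8 remains possible at r5c1. So r5c1=8.
Step 30. [r7c3∈{1}] only 1 remains possible at r7c3, so r7c3=1.
Step 31. [r4c1∈{9}] r4c1 has the single candidate 9, so r4c1=9.
Step 32. [r9c7∈{4}] r9c7's peers cover all but 4. So r9c7=4.
Step 33. [r2c2∈{6}] r2c2's peers cover all but 6, so r2c2=6.
Step 34. [r2c1∈{1}] only 1 remains possible at r2c1, so r2c1=1.
Step 35. [r3c5∈{7}] r3c5 is down to just 7, so r3c5=7.
Step 36. [r4c5∈{6}] only 6 remains possible at r4c5. So r4c5=6.
Step 37. [r4c4∈{5}] r4c4 is down to just 5. So r4c4=5.
Step 38. [r7c2∈{4}] only 4 remains possible at r7c2, so r7c2=4.
Step 39. [r8c3∈{8}] r8c3 has the single candidate 8 ⇒ r8c3=8.
Step 40. [r6c8∈{5}] r6c8 is down to just 5, so r6c8=5.
Step 41. [r1c4∈{2}] r1c4 is down to just 2 ⇒ r1c4=2.
Step 42. [r1c8∈{3}] r1c8 has the single candidate 3 ⇒ r1c8=3.
Step 43. [r6c5∈{4}] only 4 remains possible at r6c5 ⇒ r6c5=4.

Answer: 4 5 9 2 8 6 7 3 1 / 1 6 7 4 3 5 2 9 8 / 3 8 2 1 7 9 6 4 5 / 9 3 4 5 6 1 8 2 7 / 8 1 5 3 2 7 9 6 4 / 2 7 6 9 4 8 1 5 3 / 6 4 1 8 9 3 5 7 2 / 7 2 8 6 5 4 3 1 9 / 5 9 3 7 1 2 4 8 6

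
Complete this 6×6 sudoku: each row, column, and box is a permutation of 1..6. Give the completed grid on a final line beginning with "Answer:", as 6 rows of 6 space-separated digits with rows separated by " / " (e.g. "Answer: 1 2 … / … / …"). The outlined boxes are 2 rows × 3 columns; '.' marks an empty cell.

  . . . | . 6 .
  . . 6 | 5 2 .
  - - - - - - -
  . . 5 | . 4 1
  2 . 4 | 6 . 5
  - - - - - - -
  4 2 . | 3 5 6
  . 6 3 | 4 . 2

Step 1. [r3c2∈{3}] r3c2 has the single candidate 3, so r3c2=3.
Step 2. [r1c4∈{1}] only 1 remains possible at r1c4 ⇒ r1c4=1.
Step 3. [r1c2∈{4,5}] 5 has one home in col 2: r1c2, so r1c2=5.
Step 4. [r1c1∈{3}] r1c1 has the single candidate 3 ⇒ r1c1=3.
Step 5. [r2c2∈{1,4}] in col 2, 4 fits only at r2c2. So r2c2=4.
Step 6. [r6c5∈{1}] r6c5's peers cover all but 1, so r6c5=1.
Step 7. [r1c3∈{2}] r1c3's peers cover all but 2 ⇒ r1c3=2.
Step 8. [r5c3∈{1}] nothing but 1 survives at r5c3 ⇒ r5c3=1.
Step 9. [r3c1∈{6}] r3c1's peers cover all but 6, so r3c1=6.
Step 10. [r4c5∈{3}] only 3 remains possible at r4c5. So r4c5=3.
Step 11. [r4c2∈{1}] only 1 remains possible at r4c2 ⇒ r4c2=1.
Step 12. [r1c6∈{4}] only 4 remains possible at r1c6, so r1c6=4.
Step 13. [r2c6∈{3}] r2c6 is down to just 3 ⇒ r2c6=3.
Step 14. [r2c1∈{1}] nothing but 1 survives at r2c1, so r2c1=1.
Step 15. [r3c4∈{2}] r3c4's peers cover all but 2 ⇒ r3c4=2.
Step 16. [r6c1∈{5}] r6c1's peers cover all but 5 ⇒ r6c1=5.

Answer: 3 5 2 1 6 4 / 1 4 6 5 2 3 / 6 3 5 2 4 1 / 2 1 4 6 3 5 / 4 2 1 3 5 6 / 5 6 3 4 1 2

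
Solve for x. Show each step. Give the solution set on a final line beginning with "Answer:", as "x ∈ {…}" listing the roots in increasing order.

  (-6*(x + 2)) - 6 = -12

Step 1. [(-6*(x + 2)) - 6 = -12] common factor -6 (LHS and -12) — divide through ⇒ factor: (x + 2) + 1 = 2.
Step 2. [(x + 2) + 1 = 2] subtract 1: x sits inside (… + 1). So sub: x + 2 = 1.
Step 3. [x + 2 = 1] +2 is outermost — subtract 2 both sides, so sub: x = -1.

Answer: x ∈ {-1}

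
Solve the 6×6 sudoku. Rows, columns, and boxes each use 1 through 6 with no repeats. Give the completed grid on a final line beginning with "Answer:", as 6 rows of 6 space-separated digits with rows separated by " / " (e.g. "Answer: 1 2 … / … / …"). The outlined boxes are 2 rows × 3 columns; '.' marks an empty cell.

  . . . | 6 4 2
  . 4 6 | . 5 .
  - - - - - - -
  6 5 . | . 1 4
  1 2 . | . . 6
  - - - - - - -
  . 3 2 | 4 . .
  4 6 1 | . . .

Step 1. [r4c5∈{3}] r4c5 is down to just 3, so r4c5=3.
Step 2. [r5c6∈{1,5}] across row 5, 1 lands solely at r5c6 ⇒ r5c6=1.
Step 3. [r2c6∈{3}] r2c6 has the single candidate 3 ⇒ r2c6=3.
Step 4. [r6c4∈{2,3,5}] 3 has one home in row 6: r6c4. So r6c4=3.
Step 5. [r1c3∈{3,5}] in col 3, 5 fits only at r1c3 ⇒ r1c3=5.
Step 6. [r2c4∈{1}] r2c4's peers cover all but 1 ⇒ r2c4=1.
Step 7. [r3c3∈{3}] only 3 remains possible at r3c3, so r3c3=3.
Step 8. [r4c4∈{5}] r4c4's peers cover all but 5, so r4c4=5.
Step 9. [r2c1∈{2}] r2c1 has the single candidate 2, so r2c1=2.
Step 10. [r3c4∈{2}] r3c4 is down to just 2, so r3c4=2.
Step 11. [r5c5∈{6}] nothing but 6 survives at r5c5 ⇒ r5c5=6.
Step 12. [r4c3∈{4}] nothing but 4 survives at r4c3, so r4c3=4.
Step 13. [r6c5∈{2}] only 2 remains possible at r6c5 ⇒ r6c5=2.
Step 14. [r1c1∈{3}] r1c1 has the single candidate 3 ⇒ r1c1=3.
Step 15. [r1c2∈{1}] r1c2 is down to just 1, so r1c2=1.
Step 16. [r6c6∈{5}] nothing but 5 survives at r6c6, so r6c6=5.
Step 17. [r5c1∈{5}] only 5 remains possible at r5c1. So r5c1=5.

Answer: 3 1 5 6 4 2 / 2 4 6 1 5 3 / 6 5 3 2 1 4 / 1 2 4 5 3 6 / 5 3 2 4 6 1 / 4 6 1 3 2 5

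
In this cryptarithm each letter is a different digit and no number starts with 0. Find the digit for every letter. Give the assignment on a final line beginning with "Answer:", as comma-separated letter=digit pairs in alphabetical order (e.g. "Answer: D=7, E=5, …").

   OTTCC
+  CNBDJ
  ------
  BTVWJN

Step 1. [B] adding two 5-digit numbers gives at most 5+1 digits, and here it does — B is that final carry and must be 1 ⇒ B=1.
Step 2. [col 1: C + J ≡ N (mod 10)] column 1 (C + J ≡ N (mod 10), carry-in 0) doesn't pin C yet; pick C=6 and continue ⇒ C=6.
Step 3. [col 1: C + J ≡ N (mod 10)] no forcing yet in column 1 (carry-in 0); J=9 is free and consistent — try it, so J=9.
Step 4. [col 1: C + J ≡ N (mod 10)] from column 1 (C=6, J=9, carry-in 0, digits 1,6,9 already taken and all letters distinct): N must equal 5, so N=5.
Step 5. [col 2: C + D ≡ J (mod 10)] column 2 reads C+D+carry(1)=J with C=6, J=9; with digits 1,5,6,9 already taken and all letters distinct, the only value for D is 2, so D=2.
Step 6. [col 3: T + B ≡ W (mod 10)] no forcing yet in column 3 (carry-in 0); W=4 is free and consistent — try it. So W=4.
Step 7. [col 3: T + B ≡ W (mod 10)] in column 3 we have T+B≡W with carry-in 0; given B=1, W=4 and digits 1,2,4,5,6,9 already taken and all letters distinct, that pins T to 3 ⇒ T=3.
Step 8. [col 4: T + N ≡ V (mod 10)] from column 4 (T=3, N=5, carry-in 0, digits 1,2,3,4,5,6,9 already taken and all letters distinct): V must equal 8 ⇒ V=8.
Step 9. [col 5: O + C ≡ T (mod 10)] in column 5 we have O+C≡T with carry-in 0; given C=6, T=3 and digits 1,2,3,4,5,6,8,9 already taken and all letters distinct, that pins O to 7. So O=7.

Answer: B=1, C=6, D=2, J=9, N=5, O=7, T=3, V=8, W=4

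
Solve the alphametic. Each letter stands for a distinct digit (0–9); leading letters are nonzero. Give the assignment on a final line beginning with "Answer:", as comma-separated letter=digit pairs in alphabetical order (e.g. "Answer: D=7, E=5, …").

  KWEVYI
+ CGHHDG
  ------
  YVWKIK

Step 1. [col 1: I + G ≡ K (mod 10)] several values work for K in column 1 (I + G ≡ K (mod 10), carry-in 0); try K=7 ⇒ K=7.
Step 2. [col 1: I + G ≡ K (mod 10)] no forcing yet in column 1 (carry-in 0); G=5 is free and consistent — try it, so G=5.
Step 3. [col 1: I + G ≡ K (mod 10)] from column 1 (G=5, K=7, carry-in 0, digits 5,7 already taken and all letters distinct): I must equal 2 ⇒ I=2.
Step 4. [col 2: Y + D ≡ I (mod 10)] column 2 (Y + D ≡ I (mod 10), carry-in 0) doesn't pin D yet; pick D=3 and continue, so D=3.
Step 5. [col 2: Y + D ≡ I (mod 10)] in column 2 we have Y+D≡I with carry-in 0; given D=3, I=2 and digits 2,3,5,7 already taken and all letters distinct, that pins Y to 9, so Y=9.
Step 6. [col 3: V + H ≡ K (mod 10)] column 3 (V + H ≡ K (mod 10), carry-in 1) doesn't pin H yet; pick H=6 and continue. So H=6.
Step 7. [col 3: V + H ≡ K (mod 10)] in column 3 we have V+H≡K with carry-in 1; given H=6, K=7 and digits 2,3,5,6,7,9 already taken and all letters distinct, that pins V to 0 ⇒ V=0.
Step 8. [col 4: E + H ≡ W (mod 10)] column 4: given H=6, carry-in 0, and digits 0,2,3,5,6,7,9 already taken and all letters distinct, E+H≡W (mod 10) forces W=4. So W=4.
Step 9. [col 4: E + H ≡ W (mod 10)] from column 4 (H=6, W=4, carry-in 0, digits 0,2,3,4,5,6,7,9 already taken and all letters distinct): E must equal 8 ⇒ E=8.
Step 10. [col 6: K + C ≡ Y (mod 10)] from column 6 (K=7, Y=9, carry-in 1, digits 0,2,3,4,5,6,7,8,9 already taken and all letters distinct): C must equal 1, so C=1.

Answer: C=1, D=3, E=8, G=5, H=6, I=2, K=7, V=0, W=4, Y=9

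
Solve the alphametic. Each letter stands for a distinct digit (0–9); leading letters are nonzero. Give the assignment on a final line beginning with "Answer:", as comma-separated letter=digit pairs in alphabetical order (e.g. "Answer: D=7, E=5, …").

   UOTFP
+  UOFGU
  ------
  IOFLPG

Step 1. [col 1: P + U ≡ G (mod 10)] column 1 (P + U ≡ G (mod 10), carry-in 0) doesn't pin G yet; pick G=9 and continue, so G=9.
Step 2. [col 1: P + U ≡ G (mod 10)] no forcing yet in column 1 (carry-in 0); P=3 is free and consistent — try it ⇒ P=3.
Step 3. [col 1: P + U ≡ G (mod 10)] in column 1 we have P+U≡G with carry-in 0; given P=3, G=9 and digits 3,9 already taken and all letters distinct, that pins U to 6. So U=6.
Step 4. [col 2: F + G ≡ P (mod 10)] column 2: given G=9, P=3, carry-in 0, and digits 3,6,9 already taken and all letters distinct, F+G≡P (mod 10) forces F=4. So F=4.
Step 5. [I] I is the leading digit of a 6-digit sum of two 5-digit numbers; the final carry is exactly 1 ⇒ I=1.
Step 6. [col 3: T + F ≡ L (mod 10)] no forcing yet in column 3 (carry-in 1); L=5 is free and consistent — try it ⇒ L=5.
Step 7. [col 3: T + F ≡ L (mod 10)] column 3 reads T+F+carry(1)=L with F=4, L=5; with digits 1,3,4,5,6,9 already taken and all letters distinct, the only value for T is 0. So T=0.
Step 8. [col 4: O + O ≡ F (mod 10)] several values work for O in column 4 (O + O ≡ F (mod 10), carry-in 0); try O=2 ⇒ O=2.

Answer: F=4, G=9, I=1, L=5, O=2, P=3, T=0, U=6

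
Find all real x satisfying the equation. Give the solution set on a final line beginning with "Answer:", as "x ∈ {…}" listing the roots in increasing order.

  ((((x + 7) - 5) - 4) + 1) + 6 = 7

Step 1. [((((x + 7) - 5) - 4) + 1) + 6 = 7] 6 comes off first (subtract 6). So sub: (((x + 7) - 5) - 4) + 1 = 1.
Step 2. [(((x + 7) - 5) - 4) + 1 = 1] peel the +1: subtract 1 from each side, so sub: ((x + 7) - 5) - 4 = 0.
Step 3. [((x + 7) - 5) - 4 = 0] the outer -4 inverts by adding 4 ⇒ sub: (x + 7) - 5 = 4.
Step 4. [(x + 7) - 5 = 4] peel the -5: add 5 from each side, so sub: x + 7 = 9.
Step 5. [x + 7 = 9] +7 is outermost — subtract 7 both sides, so sub: x = 2.

Answer: x ∈ {2}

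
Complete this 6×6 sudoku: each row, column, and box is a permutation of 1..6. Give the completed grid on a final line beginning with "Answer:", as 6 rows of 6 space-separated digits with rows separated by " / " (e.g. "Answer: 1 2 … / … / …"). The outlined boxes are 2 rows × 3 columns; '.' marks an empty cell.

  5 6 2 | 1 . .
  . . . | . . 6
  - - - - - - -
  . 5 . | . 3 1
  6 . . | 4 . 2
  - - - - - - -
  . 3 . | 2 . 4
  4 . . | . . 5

Step 1. [r5c1∈{1}] r5c1's peers cover all but 1. So r5c1=1.
Step 2. [r6c3∈{6}] only 6 remains possible at r6c3 ⇒ r6c3=6.
Step 3. [r2c2∈{1,4}] col 2 places 4 nowhere but r2c2 ⇒ r2c2=4.
Step 4. [r2c4∈{3,5}] across col 4, 5 lands solely at r2c4 ⇒ r2c4=5.
Step 5. [r4c3∈{1,3}] across row 4, 3 lands solely at r4c3. So r4c3=3.
Step 6. [r2c1∈{3}] only 3 remains possible at r2c1 ⇒ r2c1=3.
Step 7. [r4c5∈{5}] only 5 remains possible at r4c5 ⇒ r4c5=5.
Step 8. [r1c6∈{3}] r1c6 is down to just 3, so r1c6=3.
Step 9. [r3c3∈{4}] r3c3's peers cover all but 4 ⇒ r3c3=4.
Step 10. [r1c5∈{4}] only 4 remains possible at r1c5 ⇒ r1c5=4.
Step 11. [r6c5∈{1}] r6c5 has the single candidate 1, so r6c5=1.
Step 12. [r3c4∈{6}] r3c4 has the single candidate 6. So r3c4=6.
Step 13. [r2c3∈{1}] r2c3's peers cover all but 1 ⇒ r2c3=1.
Step 14. [r2c5∈{2}] r2c5 has the single candidate 2 ⇒ r2c5=2.
Step 15. [r5c3∈{5}] only 5 remains possible at r5c3 ⇒ r5c3=5.
Step 16. [r5c5∈{6}] nothing but 6 survives at r5c5, so r5c5=6.
Step 17. [r6c2∈{2}] r6c2's peers cover all but 2. So r6c2=2.
Step 18. [r6c4∈{3}] r6c4 has the single candidate 3, so r6c4=3.
Step 19. [r3c1∈{2}] only 2 remains possible at r3c1, so r3c1=2.
Step 20. [r4c2∈{1}] nothing but 1 survives at r4c2 ⇒ r4c2=1.

Answer: 5 6 2 1 4 3 / 3 4 1 5 2 6 / 2 5 4 6 3 1 / 6 1 3 4 5 2 / 1 3 5 2 6 4 / 4 2 6 3 1 5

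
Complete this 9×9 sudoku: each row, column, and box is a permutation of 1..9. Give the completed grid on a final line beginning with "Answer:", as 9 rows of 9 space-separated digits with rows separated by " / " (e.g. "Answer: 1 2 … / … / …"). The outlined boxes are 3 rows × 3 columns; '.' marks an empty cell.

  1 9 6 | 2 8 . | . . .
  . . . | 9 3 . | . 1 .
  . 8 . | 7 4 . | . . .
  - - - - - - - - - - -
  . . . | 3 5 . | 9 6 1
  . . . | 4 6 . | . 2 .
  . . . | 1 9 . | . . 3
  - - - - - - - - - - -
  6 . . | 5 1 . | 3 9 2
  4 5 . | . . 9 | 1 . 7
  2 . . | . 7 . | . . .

Step 1. [r8c8∈{8}] r8c8 is down to just 8. So r8c8=8.
Step 2. [r5c1∈{3,5,7,8,9}] across col 1, 9 lands solely at r5c1. So r5c1=9.
Step 3. [r7c2∈{7}] r7c2 is down to just 7 ⇒ r7c2=7.
Step 4. [r1c6∈{5}] only 5 remains possible at r1c6 ⇒ r1c6=5.
Step 5. [r9c6∈{3,4,6,8}] in col 6, 3 fits only at r9c6, so r9c6=3.
Step 6. [r1c9∈{4}] r1c9 is down to just 4. So r1c9=4.
Step 7. [r7c3∈{8}] nothing but 8 survives at r7c3 ⇒ r7c3=8.
Step 8. [r1c7∈{7}] r1c7 is down to just 7 ⇒ r1c7=7.
Step 9. [r6c8∈{4,5,7}] in col 8, 7 fits only at r6c8 ⇒ r6c8=7.
Step 10. [r6c7∈{4,5,8}] in box 6, 4 fits only at r6c7 ⇒ r6c7=4.
Step 11. [r2c6∈{6}] r2c6's peers cover all but 6 ⇒ r2c6=6.
Step 12. [r3c1∈{3,5}] 3 has one home in col 1: r3c1. So r3c1=3.
Step 13. [r3c8∈{5}] nothing but 5 survives at r3c8. So r3c8=5.
Step 14. [r3c3∈{2}] only 2 remains possible at r3c3. So r3c3=2.
Step 15. [r6c3∈{5}] nothing but 5 survives at r6c3. So r6c3=5.
Step 16. [r2c9∈{8}] r2c9's peers cover all but 8, so r2c9=8.
Step 17. [r5c2∈{1,3}] in col 2, 3 fits only at r5c2, so r5c2=3.
Step 18. [r3c7∈{6}] only 6 remains possible at r3c7 ⇒ r3c7=6.
Step 19. [r5c3∈{1,7}] 1 has one home in row 5: r5c3, so r5c3=1.
Step 20. [r9c7∈{5}] r9c7's peers cover all but 5, so r9c7=5.
Step 21. [r2c2∈{4}] r2c2's peers cover all but 4 ⇒ r2c2=4.
Step 22. [r2c3∈{7}] r2c3 is down to just 7 ⇒ r2c3=7.
Step 23. [r5c6∈{7,8}] 7 has one home in row 5: r5c6. So r5c6=7.
Step 24. [r6c1∈{8}] r6c1 is down to just 8, so r6c1=8.
Step 25. [r6c6∈{2}] r6c6 is down to just 2, so r6c6=2.
Step 26. [r9c4∈{6,8}] r9c4 is the only open cell in row 9 admitting 8 ⇒ r9c4=8.
Step 27. [r4c2∈{2}] r4c2's peers cover all but 2, so r4c2=2.
Step 28. [r2c7∈{2}] r2c7's peers cover all but 2, so r2c7=2.
Step 29. [r8c4∈{6}] only 6 remains possible at r8c4 ⇒ r8c4=6.
Step 30. [r8c5∈{2}] only 2 remains possible at r8c5 ⇒ r8c5=2.
Step 31. [r9c2∈{1}] r9c2 has the single candidate 1, so r9c2=1.
Step 32. [r9c9∈{6}] only 6 remains possible at r9c9, so r9c9=6.
Step 33. [r3c9∈{9}] only 9 remains possible at r3c9, so r3c9=9.
Step 34. [r5c7∈{8}] nothing but 8 survives at r5c7 ⇒ r5c7=8.
Step 35. [r9c3∈{9}] r9c3's peers cover all but 9. So r9c3=9.
Step 36. [r9c8∈{4}] r9c8's peers cover all but 4 ⇒ r9c8=4.
Step 37. [r6c2∈{6}] only 6 remains possible at r6c2 ⇒ r6c2=6.
Step 38. [r5c9∈{5}] only 5 remains possible at r5c9, so r5c9=5.
Step 39. [r4c6∈{8}] r4c6 has the single candidate 8 ⇒ r4c6=8.
Step 40. [r2c1∈{5}] r2c1 is down to just 5. So r2c1=5.
Step 41. [r4c3∈{4}] r4c3's peers cover all but 4. So r4c3=4.
Step 42. [r7c6∈{4}] r7c6's peers cover all but 4 ⇒ r7c6=4.
Step 43. [r4c1∈{7}] only 7 remains possible at r4c1. So r4c1=7.
Step 44. [r3c6∈{1}] only 1 remains possible at r3c6. So r3c6=1.
Step 45. [r8c3∈{3}] r8c3 is down to just 3, so r8c3=3.
Step 46. [r1c8∈{3}] r1c8 is down to just 3, so r1c8=3.

Answer: 1 9 6 2 8 5 7 3 4 / 5 4 7 9 3 6 2 1 8 / 3 8 2 7 4 1 6 5 9 / 7 2 4 3 5 8 9 6 1 / 9 3 1 4 6 7 8 2 5 / 8 6 5 1 9 2 4 7 3 / 6 7 8 5 1 4 3 9 2 / 4 5 3 6 2 9 1 8 7 / 2 1 9 8 7 3 5 4 6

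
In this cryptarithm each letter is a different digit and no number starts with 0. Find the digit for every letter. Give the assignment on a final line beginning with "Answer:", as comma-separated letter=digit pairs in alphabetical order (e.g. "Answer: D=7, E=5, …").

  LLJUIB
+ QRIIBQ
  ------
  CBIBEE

Step 1. [col 1: B + Q ≡ E (mod 10)] no forcing yet in column 1 (carry-in 0); Q=6 is free and consistent — try it. So Q=6.
Step 2. [col 1: B + Q ≡ E (mod 10)] no forcing yet in column 1 (carry-in 0); E=0 is free and consistent — try it, so E=0.
Step 3. [col 1: B + Q ≡ E (mod 10)] column 1 reads B+Q+carry(0)=E with Q=6, E=0; with digits 0,6 already taken and all letters distinct, the only value for B is 4 ⇒ B=4.
Step 4. [col 2: I + B ≡ E (mod 10)] in column 2 we have I+B≡E with carry-in 1; given B=4, E=0 and digits 0,4,6 already taken and all letters distinct, that pins I to 5. So I=5.
Step 5. [col 3: U + I ≡ B (mod 10)] in column 3 we have U+I≡B with carry-in 1; given I=5, B=4 and digits 0,4,5,6 already taken and all letters distinct, that pins U to 8. So U=8.
Step 6. [col 4: J + I ≡ I (mod 10)] column 4: given I=5, carry-in 1, and digits 0,4,5,6,8 already taken and all letters distinct, J+I≡I (mod 10) forces J=9, so J=9.
Step 7. [col 5: L + R ≡ B (mod 10)] no forcing yet in column 5 (carry-in 1); R=2 is free and consistent — try it ⇒ R=2.
Step 8. [col 5: L + R ≡ B (mod 10)] in column 5 we have L+R≡B with carry-in 1; given R=2, B=4 and digits 0,2,4,5,6,8,9 already taken and all letters distinct, that pins L to 1 ⇒ L=1.
Step 9. [col 6: L + Q ≡ C (mod 10)] from column 6 (L=1, Q=6, carry-in 0, digits 0,1,2,4,5,6,8,9 already taken and all letters distinct): C must equal 7 ⇒ C=7.

Answer: B=4, C=7, E=0, I=5, J=9, L=1, Q=6, R=2, U=8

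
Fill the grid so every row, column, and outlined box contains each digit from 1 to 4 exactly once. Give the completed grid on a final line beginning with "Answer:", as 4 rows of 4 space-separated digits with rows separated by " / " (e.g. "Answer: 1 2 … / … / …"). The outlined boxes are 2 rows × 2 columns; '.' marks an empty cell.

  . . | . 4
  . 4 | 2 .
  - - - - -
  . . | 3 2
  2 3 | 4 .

Step 1. [r1c3∈{1}] only 1 remains possible at r1c3 ⇒ r1c3=1.
Step 2. [r2c1∈{1,3}] row 2 places 1 nowhere but r2c1 ⇒ r2c1=1.
Step 3. [r2c4∈{3}] nothing but 3 survives at r2c4, so r2c4=3.
Step 4. [r1c2∈{2}] r1c2's peers cover all but 2. So r1c2=2.
Step 5. [r3c2∈{1}] r3c2 has the single candidate 1. So r3c2=1.
Step 6. [r3c1∈{4}] r3c1 has the single candidate 4 ⇒ r3c1=4.
Step 7. [r4c4∈{1}] r4c4 is down to just 1. So r4c4=1.
Step 8. [r1c1∈{3}] r1c1's peers cover all but 3 ⇒ r1c1=3.

Answer: 3 2 1 4 / 1 4 2 3 / 4 1 3 2 / 2 3 4 1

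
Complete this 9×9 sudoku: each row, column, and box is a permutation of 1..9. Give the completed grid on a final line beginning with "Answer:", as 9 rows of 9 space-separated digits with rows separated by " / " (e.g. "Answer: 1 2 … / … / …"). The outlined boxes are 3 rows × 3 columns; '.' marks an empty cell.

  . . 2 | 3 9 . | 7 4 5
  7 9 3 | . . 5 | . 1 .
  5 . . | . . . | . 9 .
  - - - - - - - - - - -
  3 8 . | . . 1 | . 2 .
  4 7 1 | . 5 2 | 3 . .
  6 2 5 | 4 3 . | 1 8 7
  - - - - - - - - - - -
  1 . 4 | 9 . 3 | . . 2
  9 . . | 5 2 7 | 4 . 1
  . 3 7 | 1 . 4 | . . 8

Step 1. [r5c8∈{6}] r5c8 is down to just 6, so r5c8=6.
Step 2. [r9c5∈{6}] only 6 remains possible at r9c5 ⇒ r9c5=6.
Step 3. [r8c2∈{6}] only 6 remains possible at r8c2. So r8c2=6.
Step 4. [r3c3∈{6,8}] in col 3, 6 fits only at r3c3. So r3c3=6.
Step 5. [r3c6∈{8}] only 8 remains possible at r3c6. So r3c6=8.
Step 6. [r4c7∈{5,9}] in row 4, 5 fits only at r4c7 ⇒ r4c7=5.
Step 7. [r3c5∈{1,4,7}] 1 has one home in col 5: r3c5, so r3c5=1.
Step 8. [r4c4∈{6,7}] row 4 places 6 nowhere but r4c4, so r4c4=6.
Step 9. [r2c7∈{2,6,8}] across row 2, 8 lands solely at r2c7 ⇒ r2c7=8.
Step 10. [r5c9∈{9}] nothing but 9 survives at r5c9. So r5c9=9.
Step 11. [r3c4∈{2,7}] across row 3, 7 lands solely at r3c4. So r3c4=7.
Step 12. [r7c2∈{5}] nothing but 5 survives at r7c2. So r7c2=5.
Step 13. [r8c3∈{8}] nothing but 8 survives at r8c3, so r8c3=8.
Step 14. [r5c4∈{8}] r5c4's peers cover all but 8. So r5c4=8.
Step 15. [r4c3∈{9}] r4c3 has the single candidate 9 ⇒ r4c3=9.
Step 16. [r7c5∈{8}] only 8 remains possible at r7c5 ⇒ r7c5=8.
Step 17. [r9c1∈{2}] r9c1's peers cover all but 2. So r9c1=2.
Step 18. [r4c9∈{4}] r4c9's peers cover all but 4 ⇒ r4c9=4.
Step 19. [r3c2∈{4}] nothing but 4 survives at r3c2, so r3c2=4.
Step 20. [r2c5∈{4}] only 4 remains possible at r2c5. So r2c5=4.
Step 21. [r9c7∈{9}] nothing but 9 survives at r9c7, so r9c7=9.
Step 22. [r6c6∈{9}] r6c6 is down to just 9. So r6c6=9.
Step 23. [r1c1∈{8}] r1c1's peers cover all but 8 ⇒ r1c1=8.
Step 24. [r8c8∈{3}] r8c8 is down to just 3 ⇒ r8c8=3.
Step 25. [r9c8∈{5}] r9c8's peers cover all but 5 ⇒ r9c8=5.
Step 26. [r3c9∈{3}] only 3 remains possible at r3c9. So r3c9=3.
Step 27. [r3c7∈{2}] r3c7 has the single candidate 2 ⇒ r3c7=2.
Step 28. [r2c9∈{6}] r2c9 has the single candidate 6, so r2c9=6.
Step 29. [r2c4∈{2}] nothing but 2 survives at r2c4. So r2c4=2.
Step 30. [r1c2∈{1}] r1c2 is down to just 1 ⇒ r1c2=1.
Step 31. [r7c7∈{6}] nothing but 6 survives at r7c7 ⇒ r7c7=6.
Step 32. [r4c5∈{7}] r4c5 is down to just 7. So r4c5=7.
Step 33. [r7c8∈{7}] only 7 remains possible at r7c8 ⇒ r7c8=7.
Step 34. [r1c6∈{6}] only 6 remains possible at r1c6 ⇒ r1c6=6.

Answer: 8 1 2 3 9 6 7 4 5 / 7 9 3 2 4 5 8 1 6 / 5 4 6 7 1 8 2 9 3 / 3 8 9 6 7 1 5 2 4 / 4 7 1 8 5 2 3 6 9 / 6 2 5 4 3 9 1 8 7 / 1 5 4 9 8 3 6 7 2 / 9 6 8 5 2 7 4 3 1 / 2 3 7 1 6 4 9 5 8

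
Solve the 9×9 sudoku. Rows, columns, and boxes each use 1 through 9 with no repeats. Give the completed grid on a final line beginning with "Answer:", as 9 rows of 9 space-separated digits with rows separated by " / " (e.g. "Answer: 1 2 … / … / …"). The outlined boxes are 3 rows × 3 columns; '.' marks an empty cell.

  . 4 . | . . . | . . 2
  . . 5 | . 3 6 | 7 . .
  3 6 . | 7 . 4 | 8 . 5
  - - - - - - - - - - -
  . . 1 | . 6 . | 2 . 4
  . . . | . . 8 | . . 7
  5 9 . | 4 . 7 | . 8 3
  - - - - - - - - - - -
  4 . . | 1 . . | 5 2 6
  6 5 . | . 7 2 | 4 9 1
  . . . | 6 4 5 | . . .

Step 1. [r5c1∈{2}] r5c1's peers cover all but 2. So r5c1=2.
Step 2. [r1c6∈{1,9}] r1c6 is the only open cell in col 6 admitting 1. So r1c6=1.
Step 3. [r5c2∈{3}] nothing but 3 survives at r5c2, so r5c2=3.
Step 4. [r5c7∈{1,6,9}] r5c7 is the only open cell in box 6 admitting 9. So r5c7=9.
Step 5. [r2c4∈{2,8,9}] across col 4, 2 lands solely at r2c4, so r2c4=2.
Step 6. [r9c2∈{1,2,7,8}] across col 2, 2 lands solely at r9c2 ⇒ r9c2=2.
Step 7. [r9c1∈{1,7,8,9}] in row 9, 1 fits only at r9c1, so r9c1=1.
Step 8. [r9c3∈{3,7,8,9}] across row 9, 9 lands solely at r9c3. So r9c3=9.
Step 9. [r5c4∈{5}] only 5 remains possible at r5c4. So r5c4=5.
Step 10. [r6c7∈{1,6}] 1 has one home in col 7: r6c7 ⇒ r6c7=1.
Step 11. [r3c5∈{9}] only 9 remains possible at r3c5 ⇒ r3c5=9.
Step 12. [r7c5∈{8}] r7c5's peers cover all but 8. So r7c5=8.
Step 13. [r8c4∈{3}] r8c4 is down to just 3, so r8c4=3.
Step 14. [r1c1∈{7,8,9}] in row 1, 9 fits only at r1c1. So r1c1=9.
Step 15. [r2c1∈{8}] r2c1's peers cover all but 8. So r2c1=8.
Step 16. [r1c7∈{3,6}] 6 has one home in col 7: r1c7 ⇒ r1c7=6.
Step 17. [r7c2∈{7}] r7c2 is down to just 7, so r7c2=7.
Step 18. [r5c3∈{4,6}] in row 5, 4 fits only at r5c3 ⇒ r5c3=4.
Step 19. [r4c6∈{3,9}] across row 4, 3 lands solely at r4c6. So r4c6=3.
Step 20. [r9c8∈{3,7}] r9c8 is the only open cell in row 9 admitting 7, so r9c8=7.
Step 21. [r2c2∈{1}] only 1 remains possible at r2c2, so r2c2=1.
Step 22. [r9c7∈{3}] only 3 remains possible at r9c7. So r9c7=3.
Step 23. [r1c3∈{7}] nothing but 7 survives at r1c3 ⇒ r1c3=7.
Step 24. [r4c4∈{9}] r4c4 is down to just 9 ⇒ r4c4=9.
Step 25. [r4c2∈{8}] only 8 remains possible at r4c2. So r4c2=8.
Step 26. [r6c3∈{6}] r6c3's peers cover all but 6 ⇒ r6c3=6.
Step 27. [r5c8∈{6}] r5c8 is down to just 6. So r5c8=6.
Step 28. [r2c8∈{4}] r2c8 is down to just 4, so r2c8=4.
Step 29. [r4c8∈{5}] r4c8 is down to just 5. So r4c8=5.
Step 30. [r1c5∈{5}] nothing but 5 survives at r1c5, so r1c5=5.
Step 31. [r9c9∈{8}] r9c9 has the single candidate 8 ⇒ r9c9=8.
Step 32. [r5c5∈{1}] r5c5 has the single candidate 1, so r5c5=1.
Step 33. [r1c8∈{3}] r1c8's peers cover all but 3, so r1c8=3.
Step 34. [r8c3∈{8}] only 8 remains possible at r8c3. So r8c3=8.
Step 35. [r7c3∈{3}] only 3 remains possible at r7c3. So r7c3=3.
Step 36. [r1c4∈{8}] nothing but 8 survives at r1c4. So r1c4=8.
Step 37. [r6c5∈{2}] r6c5's peers cover all but 2. So r6c5=2.
Step 38. [r7c6∈{9}] r7c6 is down to just 9, so r7c6=9.
Step 39. [r4c1∈{7}] r4c1 is down to just 7. So r4c1=7.
Step 40. [r3c3∈{2}] r3c3's peers cover all but 2. So r3c3=2.
Step 41. [r2c9∈{9}] r2c9 is down to just 9. So r2c9=9.
Step 42. [r3c8∈{1}] only 1 remains possible at r3c8 ⇒ r3c8=1.

Answer: 9 4 7 8 5 1 6 3 2 / 8 1 5 2 3 6 7 4 9 / 3 6 2 7 9 4 8 1 5 / 7 8 1 9 6 3 2 5 4 / 2 3 4 5 1 8 9 6 7 / 5 9 6 4 2 7 1 8 3 / 4 7 3 1 8 9 5 2 6 / 6 5 8 3 7 2 4 9 1 / 1 2 9 6 4 5 3 7 8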